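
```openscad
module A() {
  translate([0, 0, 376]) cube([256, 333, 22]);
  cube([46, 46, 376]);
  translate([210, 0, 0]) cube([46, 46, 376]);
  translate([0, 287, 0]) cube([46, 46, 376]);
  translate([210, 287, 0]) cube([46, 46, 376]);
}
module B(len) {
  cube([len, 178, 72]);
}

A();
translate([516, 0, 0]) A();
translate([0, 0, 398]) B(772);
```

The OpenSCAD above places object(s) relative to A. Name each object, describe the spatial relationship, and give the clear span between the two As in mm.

A is a stool. B is a beam. A beam spans the tops of two stools. The clear span between the two stools is 260 mm.

Second stool starts at x = 516; first ends at x = 256; clear span = 516 − 256 = 260 mm.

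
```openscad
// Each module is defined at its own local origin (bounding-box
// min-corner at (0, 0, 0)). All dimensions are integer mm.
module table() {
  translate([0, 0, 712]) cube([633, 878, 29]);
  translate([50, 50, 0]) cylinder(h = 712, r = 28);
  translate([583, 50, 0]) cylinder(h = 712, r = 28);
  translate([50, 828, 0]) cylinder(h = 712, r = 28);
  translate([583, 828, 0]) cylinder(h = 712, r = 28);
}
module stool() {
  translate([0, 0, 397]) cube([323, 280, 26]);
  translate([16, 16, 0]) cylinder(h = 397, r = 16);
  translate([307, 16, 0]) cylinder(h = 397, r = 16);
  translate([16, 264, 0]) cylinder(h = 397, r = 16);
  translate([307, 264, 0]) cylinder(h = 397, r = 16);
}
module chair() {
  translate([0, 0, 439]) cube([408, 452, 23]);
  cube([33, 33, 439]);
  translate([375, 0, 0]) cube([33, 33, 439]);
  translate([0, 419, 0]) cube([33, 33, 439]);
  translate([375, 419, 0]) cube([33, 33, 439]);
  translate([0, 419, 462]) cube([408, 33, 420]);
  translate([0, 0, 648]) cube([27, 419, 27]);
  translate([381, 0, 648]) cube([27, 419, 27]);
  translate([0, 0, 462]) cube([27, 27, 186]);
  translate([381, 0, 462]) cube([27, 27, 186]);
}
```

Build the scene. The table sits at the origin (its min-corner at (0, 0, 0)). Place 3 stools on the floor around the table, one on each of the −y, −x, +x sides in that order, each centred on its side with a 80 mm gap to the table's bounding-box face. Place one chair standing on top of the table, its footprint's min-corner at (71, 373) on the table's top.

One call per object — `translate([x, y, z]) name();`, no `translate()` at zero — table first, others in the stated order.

table();
translate([155, -360, 0]) stool();
translate([-403, 299, 0]) stool();
translate([713, 299, 0]) stool();
translate([71, 373, 741]) chair();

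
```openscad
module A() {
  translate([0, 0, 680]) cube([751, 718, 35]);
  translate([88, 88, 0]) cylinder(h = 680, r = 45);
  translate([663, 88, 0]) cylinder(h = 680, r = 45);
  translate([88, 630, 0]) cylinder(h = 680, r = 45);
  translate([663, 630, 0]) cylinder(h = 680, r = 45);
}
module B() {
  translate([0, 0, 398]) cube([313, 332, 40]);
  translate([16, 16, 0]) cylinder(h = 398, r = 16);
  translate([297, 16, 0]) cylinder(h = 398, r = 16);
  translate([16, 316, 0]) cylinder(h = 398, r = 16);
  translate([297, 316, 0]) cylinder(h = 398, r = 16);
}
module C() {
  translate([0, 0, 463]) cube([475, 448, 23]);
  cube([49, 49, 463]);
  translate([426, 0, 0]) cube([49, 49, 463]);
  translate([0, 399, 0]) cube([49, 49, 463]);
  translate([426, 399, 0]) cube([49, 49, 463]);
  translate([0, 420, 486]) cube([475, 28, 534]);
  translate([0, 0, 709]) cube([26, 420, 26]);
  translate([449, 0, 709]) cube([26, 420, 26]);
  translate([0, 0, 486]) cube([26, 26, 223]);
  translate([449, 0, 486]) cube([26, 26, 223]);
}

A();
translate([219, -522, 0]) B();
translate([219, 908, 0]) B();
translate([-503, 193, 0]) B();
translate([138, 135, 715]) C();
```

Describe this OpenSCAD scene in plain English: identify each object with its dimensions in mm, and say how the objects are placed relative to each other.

A is a rectangular dining table. The top is 751×718×35 mm with its upper surface at z = 715 mm. It stands on four round legs of 90 mm diameter, each leg's bounding box inset 43 mm from the nearest pair of top edges, running from the floor to the underside of the top.

B is a four-legged stool. The seat is a 313×332×40 mm slab whose top surface is at z = 438 mm; four round legs, each 32 mm in diameter, run from the floor (z = 0) to the underside of the seat, each leg's axis is inset half a diameter from the nearest pair of seat edges (so the leg's bounding box is flush with the corner).

C is a chair. The seat is a 475×448×23 mm slab with its top at z = 486 mm, on four 49×49 mm corner legs (flush with the seat edges, standing on z = 0). A flat backrest 28 mm thick, 534 mm tall, spans the full seat width and rises from the seat top along its +y edge, rear face flush with the rear of the seat. Two armrests of 26×26 mm section run along each side from the seat's front edge to the front of the backrest, top faces 249 mm above the seat top and outer faces flush with the seat's x-edges; a 26×26 mm post under the front of each armrest stands on the seat at the front corner.

Three stools sit around the table at the −y, +y, −x sides. The chair is on top of the table, centred.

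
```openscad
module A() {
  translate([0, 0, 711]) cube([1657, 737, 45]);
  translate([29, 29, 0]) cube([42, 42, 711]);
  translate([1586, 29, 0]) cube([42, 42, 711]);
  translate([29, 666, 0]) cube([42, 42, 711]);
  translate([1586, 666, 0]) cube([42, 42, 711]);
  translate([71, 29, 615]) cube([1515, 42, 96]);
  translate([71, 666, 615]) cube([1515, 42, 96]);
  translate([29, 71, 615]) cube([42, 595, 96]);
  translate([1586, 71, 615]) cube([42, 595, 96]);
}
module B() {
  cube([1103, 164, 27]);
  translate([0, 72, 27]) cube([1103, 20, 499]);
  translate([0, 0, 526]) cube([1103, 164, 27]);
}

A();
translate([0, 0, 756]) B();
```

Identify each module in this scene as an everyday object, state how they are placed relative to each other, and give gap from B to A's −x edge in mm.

A is a table. B is an I-beam. The I-beam is on top of the table. The gap from the I-beam to the table's −x edge is 0 mm.

The I-beam's min-x is at 0; the table's min-x is 0; gap = 0 mm.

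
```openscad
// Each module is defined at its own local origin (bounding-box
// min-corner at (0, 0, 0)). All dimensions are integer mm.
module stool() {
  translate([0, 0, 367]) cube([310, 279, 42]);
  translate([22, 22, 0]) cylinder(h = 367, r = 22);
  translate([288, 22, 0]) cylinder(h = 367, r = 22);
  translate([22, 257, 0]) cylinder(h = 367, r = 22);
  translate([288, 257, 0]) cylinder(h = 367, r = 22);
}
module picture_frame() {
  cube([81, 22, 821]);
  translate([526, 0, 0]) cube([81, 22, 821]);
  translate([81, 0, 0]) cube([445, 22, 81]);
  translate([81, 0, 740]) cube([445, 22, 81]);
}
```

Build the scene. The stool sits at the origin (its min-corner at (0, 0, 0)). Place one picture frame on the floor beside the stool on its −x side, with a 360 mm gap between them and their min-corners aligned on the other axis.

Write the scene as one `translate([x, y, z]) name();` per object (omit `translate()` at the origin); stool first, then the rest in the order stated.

stool();
translate([-967, 0, 0]) picture_frame();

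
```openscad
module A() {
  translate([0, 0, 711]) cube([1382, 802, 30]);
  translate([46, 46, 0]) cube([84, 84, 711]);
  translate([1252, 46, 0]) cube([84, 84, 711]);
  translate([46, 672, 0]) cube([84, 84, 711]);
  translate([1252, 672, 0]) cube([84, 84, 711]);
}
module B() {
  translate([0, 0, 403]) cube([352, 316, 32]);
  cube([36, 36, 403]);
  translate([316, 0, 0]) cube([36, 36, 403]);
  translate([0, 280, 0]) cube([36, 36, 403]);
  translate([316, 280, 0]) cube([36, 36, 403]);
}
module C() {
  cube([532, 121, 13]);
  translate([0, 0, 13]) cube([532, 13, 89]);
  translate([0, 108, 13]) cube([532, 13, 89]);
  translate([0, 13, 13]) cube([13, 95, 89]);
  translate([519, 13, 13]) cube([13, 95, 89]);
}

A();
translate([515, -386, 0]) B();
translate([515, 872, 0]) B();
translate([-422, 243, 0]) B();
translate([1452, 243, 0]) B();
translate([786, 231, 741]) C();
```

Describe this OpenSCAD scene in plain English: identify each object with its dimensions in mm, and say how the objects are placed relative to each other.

A is a table: top 1382 mm (x) × 802 mm (y), 30 mm thick, upper face at z = 741 mm, on four 84×84 mm square legs, each inset 46 mm from the nearest pair of top edges, running from z = 0 to the bottom of the top.

B is a simple wooden stool: a rectangular seat 352 mm (x) by 316 mm (y), 32 mm thick, top face at z = 435 mm, on four square legs, each 36×36 mm in cross-section. The legs rest on z = 0, each flush with a corner of the seat.

C is an open-topped rectangular box: outside dimensions 532×121×102 mm, with a uniform wall and base thickness of 13 mm. The base is a full 532×121 slab on the floor; four walls sit on top of the base. The front and back walls (the −y and +y sides) span the full width; the two side walls fit between them.

Four stools sit around the table at the −y, +y, −x, +x sides. The open box is on top of the table.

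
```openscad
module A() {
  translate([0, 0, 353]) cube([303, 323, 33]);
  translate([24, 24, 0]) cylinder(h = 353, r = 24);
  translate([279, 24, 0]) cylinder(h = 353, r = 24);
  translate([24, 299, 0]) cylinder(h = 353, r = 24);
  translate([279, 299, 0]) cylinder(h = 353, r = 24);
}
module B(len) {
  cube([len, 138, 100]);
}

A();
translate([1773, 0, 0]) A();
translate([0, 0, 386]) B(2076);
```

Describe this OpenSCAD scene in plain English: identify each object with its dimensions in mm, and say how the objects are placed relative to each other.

A is a four-legged stool. The seat is a 303×323×33 mm slab whose top surface is at z = 386 mm; four round legs, each 48 mm in diameter, run from the floor (z = 0) to the underside of the seat, each leg's axis is inset half a diameter from the nearest pair of seat edges (so the leg's bounding box is flush with the corner).

B is a rectangular beam 2076 mm long (x), 138 mm deep (y), 100 mm thick (z).

The beam spans the tops of two stools placed 1470 mm apart, resting at z = 386 mm.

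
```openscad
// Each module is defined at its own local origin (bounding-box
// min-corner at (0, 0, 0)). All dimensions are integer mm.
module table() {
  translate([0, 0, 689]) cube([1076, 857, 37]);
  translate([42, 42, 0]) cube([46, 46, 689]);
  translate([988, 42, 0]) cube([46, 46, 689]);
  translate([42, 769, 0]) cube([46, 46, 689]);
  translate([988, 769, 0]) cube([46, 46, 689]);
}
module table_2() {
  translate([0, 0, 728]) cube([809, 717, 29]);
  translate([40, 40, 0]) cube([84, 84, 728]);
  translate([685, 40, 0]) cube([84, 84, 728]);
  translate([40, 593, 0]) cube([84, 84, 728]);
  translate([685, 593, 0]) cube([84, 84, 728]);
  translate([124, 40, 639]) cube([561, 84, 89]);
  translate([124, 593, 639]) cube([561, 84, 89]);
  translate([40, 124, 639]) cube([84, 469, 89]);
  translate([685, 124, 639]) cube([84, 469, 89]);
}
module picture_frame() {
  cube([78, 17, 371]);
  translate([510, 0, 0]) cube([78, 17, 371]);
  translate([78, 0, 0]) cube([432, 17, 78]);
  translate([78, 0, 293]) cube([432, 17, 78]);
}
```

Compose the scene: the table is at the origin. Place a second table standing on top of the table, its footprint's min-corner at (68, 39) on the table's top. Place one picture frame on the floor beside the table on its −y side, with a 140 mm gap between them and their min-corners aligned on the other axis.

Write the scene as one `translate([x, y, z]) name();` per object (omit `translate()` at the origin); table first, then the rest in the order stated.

table();
translate([68, 39, 726]) table_2();
translate([0, -157, 0]) picture_frame();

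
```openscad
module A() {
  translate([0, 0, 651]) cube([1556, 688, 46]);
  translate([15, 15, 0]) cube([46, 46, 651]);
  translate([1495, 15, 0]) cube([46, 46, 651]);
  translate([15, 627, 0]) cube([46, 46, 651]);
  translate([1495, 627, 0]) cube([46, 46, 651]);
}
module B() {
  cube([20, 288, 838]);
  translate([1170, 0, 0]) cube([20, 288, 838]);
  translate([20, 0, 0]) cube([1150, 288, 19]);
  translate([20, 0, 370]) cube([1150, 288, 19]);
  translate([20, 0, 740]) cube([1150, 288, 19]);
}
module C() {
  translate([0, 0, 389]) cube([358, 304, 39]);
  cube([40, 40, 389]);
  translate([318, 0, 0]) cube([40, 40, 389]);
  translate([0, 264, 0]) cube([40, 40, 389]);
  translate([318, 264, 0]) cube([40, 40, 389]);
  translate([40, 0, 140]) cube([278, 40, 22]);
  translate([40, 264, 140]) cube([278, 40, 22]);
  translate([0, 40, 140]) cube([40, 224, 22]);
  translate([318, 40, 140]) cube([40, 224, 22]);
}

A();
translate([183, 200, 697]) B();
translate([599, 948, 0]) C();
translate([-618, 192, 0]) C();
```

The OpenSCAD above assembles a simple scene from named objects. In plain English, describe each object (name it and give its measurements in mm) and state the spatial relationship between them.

A is a table with a 1556×688 mm rectangular top, 46 mm thick, top surface at z = 697 mm, supported by four 46×46 mm square legs, each inset 15 mm from the nearest pair of top edges, running from the floor.

B is an open bookshelf. Two side panels, each 20 mm thick, 288 mm deep and 838 mm tall, stand 1190 mm apart (outside-to-outside). Between them sit 3 shelves, each 19 mm thick and 288 mm deep, spanning the full gap between the sides. The bottom shelf rests on the floor (its underside at z = 0) and the clear gap between one shelf's top and the next shelf's underside is 351 mm.

C is a four-legged stool. The seat is a 358×304×39 mm slab whose top surface is at z = 428 mm; four square legs, each 40×40 mm in cross-section, run from the floor (z = 0) to the underside of the seat, each flush with a corner of the seat. Four stretchers, 40 mm wide and 22 mm tall, connect adjacent legs with their undersides at z = 140 mm, each running between the inner faces of the legs it joins and aligned with the legs' outer faces on the other axis.

The bookshelf is on top of the table, centred. Two stools sit around the table at the +y, −x sides.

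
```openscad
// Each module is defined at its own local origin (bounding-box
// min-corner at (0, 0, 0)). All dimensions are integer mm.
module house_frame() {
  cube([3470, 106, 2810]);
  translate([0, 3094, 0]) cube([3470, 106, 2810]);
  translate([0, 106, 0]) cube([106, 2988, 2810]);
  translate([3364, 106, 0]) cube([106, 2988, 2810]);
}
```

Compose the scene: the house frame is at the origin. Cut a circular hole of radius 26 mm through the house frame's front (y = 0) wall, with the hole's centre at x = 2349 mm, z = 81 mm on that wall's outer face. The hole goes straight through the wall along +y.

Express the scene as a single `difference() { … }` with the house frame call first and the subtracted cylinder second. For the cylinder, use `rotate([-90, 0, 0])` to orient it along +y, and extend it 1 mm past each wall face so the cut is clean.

difference() {
  house_frame();
  translate([2349, -1, 81]) rotate([-90, 0, 0]) cylinder(h = 108, r = 26);
}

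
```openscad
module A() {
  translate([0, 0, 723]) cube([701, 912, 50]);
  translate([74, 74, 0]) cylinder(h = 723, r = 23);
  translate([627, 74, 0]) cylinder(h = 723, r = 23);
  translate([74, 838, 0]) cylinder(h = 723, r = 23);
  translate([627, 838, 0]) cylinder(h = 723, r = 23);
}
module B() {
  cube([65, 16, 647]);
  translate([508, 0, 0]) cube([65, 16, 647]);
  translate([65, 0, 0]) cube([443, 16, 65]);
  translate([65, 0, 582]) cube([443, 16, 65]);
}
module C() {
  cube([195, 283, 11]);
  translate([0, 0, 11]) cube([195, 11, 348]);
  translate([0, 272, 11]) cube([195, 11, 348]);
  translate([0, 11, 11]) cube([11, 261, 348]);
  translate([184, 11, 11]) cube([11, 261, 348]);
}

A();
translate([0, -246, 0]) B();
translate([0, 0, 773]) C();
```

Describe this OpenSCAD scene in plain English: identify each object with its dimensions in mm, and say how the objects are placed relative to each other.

A is a rectangular dining table. The top is 701×912×50 mm with its upper surface at z = 773 mm. It stands on four round legs of 46 mm diameter, each leg's bounding box inset 51 mm from the nearest pair of top edges, running from the floor to the underside of the top.

B is a picture frame with a 443×517 mm rectangular opening (x by z) and a uniform 65 mm border on every side. Frame depth is 16 mm along y. It is built from two vertical stiles running the full outside height and two horizontal rails spanning the gap between the stiles.

C is an open-topped rectangular box: outside dimensions 195×283×359 mm, with a uniform wall and base thickness of 11 mm. The base is a full 195×283 slab on the floor; four walls sit on top of the base. The front and back walls (the −y and +y sides) span the full width; the two side walls fit between them.

The picture frame is on the floor beside the table on its −y side. The open box is on top of the table.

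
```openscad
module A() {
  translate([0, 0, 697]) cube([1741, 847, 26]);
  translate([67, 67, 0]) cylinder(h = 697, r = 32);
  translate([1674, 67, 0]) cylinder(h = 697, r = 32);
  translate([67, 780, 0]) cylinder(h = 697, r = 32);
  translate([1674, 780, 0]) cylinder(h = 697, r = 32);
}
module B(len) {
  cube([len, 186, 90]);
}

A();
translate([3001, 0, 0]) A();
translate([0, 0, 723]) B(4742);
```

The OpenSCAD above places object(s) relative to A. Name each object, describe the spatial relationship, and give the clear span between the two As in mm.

A is a table. B is a beam. A beam spans the tops of two tables. The clear span between the two tables is 1260 mm.

Second table starts at x = 3001; first ends at x = 1741; clear span = 3001 − 1741 = 1260 mm.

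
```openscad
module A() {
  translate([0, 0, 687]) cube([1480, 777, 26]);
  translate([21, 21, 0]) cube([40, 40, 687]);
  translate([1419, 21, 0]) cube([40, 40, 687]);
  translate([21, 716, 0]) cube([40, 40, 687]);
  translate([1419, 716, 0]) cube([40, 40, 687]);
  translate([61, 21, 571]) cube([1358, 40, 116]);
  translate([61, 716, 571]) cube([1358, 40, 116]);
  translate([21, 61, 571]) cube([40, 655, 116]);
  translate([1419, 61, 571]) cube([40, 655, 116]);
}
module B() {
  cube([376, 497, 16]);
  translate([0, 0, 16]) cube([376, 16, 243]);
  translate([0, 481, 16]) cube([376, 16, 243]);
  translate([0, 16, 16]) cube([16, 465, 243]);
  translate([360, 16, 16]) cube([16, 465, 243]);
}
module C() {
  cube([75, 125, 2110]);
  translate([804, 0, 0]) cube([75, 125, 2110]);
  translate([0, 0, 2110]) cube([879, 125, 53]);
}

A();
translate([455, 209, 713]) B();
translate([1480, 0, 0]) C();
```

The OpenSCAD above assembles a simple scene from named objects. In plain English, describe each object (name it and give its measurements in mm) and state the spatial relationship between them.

A is a rectangular dining table. The top is 1480×777×26 mm with its upper surface at z = 713 mm. It stands on four 40×40 mm square legs, each inset 21 mm from the nearest pair of top edges, running from the floor to the underside of the top. Four apron rails, 40 mm thick and 116 mm tall, run between adjacent legs with their top edges flush with the underside of the top and their outer faces flush with the legs' outer faces.

B is an open storage box with external size 376×497×259 mm and wall thickness 16 mm (the base is also 16 mm thick). The base covers the whole footprint; the four walls stand on the base, with the y-facing walls full-width and the x-facing walls fitting between their inner faces.

C is a door frame. The clear opening is 729 mm wide and 2110 mm high. Two 75 mm wide jambs, 125 mm deep, stand either side of the opening from the floor to the top of the opening. A 53 mm thick head sits across the top of both jambs, spanning the full outside width of the frame.

The open box is on top of the table. The door frame is against the table's +x side, with their −y faces flush.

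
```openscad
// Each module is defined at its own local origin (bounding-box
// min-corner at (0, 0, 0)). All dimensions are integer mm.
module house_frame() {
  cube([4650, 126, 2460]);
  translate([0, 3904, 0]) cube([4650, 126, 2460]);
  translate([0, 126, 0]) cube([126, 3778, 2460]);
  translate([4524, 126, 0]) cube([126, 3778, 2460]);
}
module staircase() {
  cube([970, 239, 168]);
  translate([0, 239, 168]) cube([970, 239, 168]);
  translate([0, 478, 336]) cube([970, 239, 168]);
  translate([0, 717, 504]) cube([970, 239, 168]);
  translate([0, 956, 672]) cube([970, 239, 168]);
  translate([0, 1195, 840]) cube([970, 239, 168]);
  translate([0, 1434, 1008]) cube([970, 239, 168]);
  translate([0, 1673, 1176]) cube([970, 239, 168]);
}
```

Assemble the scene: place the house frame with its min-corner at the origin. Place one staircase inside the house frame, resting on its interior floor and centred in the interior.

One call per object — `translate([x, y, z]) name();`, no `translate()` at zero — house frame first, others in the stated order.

house_frame();
translate([1840, 1059, 0]) staircase();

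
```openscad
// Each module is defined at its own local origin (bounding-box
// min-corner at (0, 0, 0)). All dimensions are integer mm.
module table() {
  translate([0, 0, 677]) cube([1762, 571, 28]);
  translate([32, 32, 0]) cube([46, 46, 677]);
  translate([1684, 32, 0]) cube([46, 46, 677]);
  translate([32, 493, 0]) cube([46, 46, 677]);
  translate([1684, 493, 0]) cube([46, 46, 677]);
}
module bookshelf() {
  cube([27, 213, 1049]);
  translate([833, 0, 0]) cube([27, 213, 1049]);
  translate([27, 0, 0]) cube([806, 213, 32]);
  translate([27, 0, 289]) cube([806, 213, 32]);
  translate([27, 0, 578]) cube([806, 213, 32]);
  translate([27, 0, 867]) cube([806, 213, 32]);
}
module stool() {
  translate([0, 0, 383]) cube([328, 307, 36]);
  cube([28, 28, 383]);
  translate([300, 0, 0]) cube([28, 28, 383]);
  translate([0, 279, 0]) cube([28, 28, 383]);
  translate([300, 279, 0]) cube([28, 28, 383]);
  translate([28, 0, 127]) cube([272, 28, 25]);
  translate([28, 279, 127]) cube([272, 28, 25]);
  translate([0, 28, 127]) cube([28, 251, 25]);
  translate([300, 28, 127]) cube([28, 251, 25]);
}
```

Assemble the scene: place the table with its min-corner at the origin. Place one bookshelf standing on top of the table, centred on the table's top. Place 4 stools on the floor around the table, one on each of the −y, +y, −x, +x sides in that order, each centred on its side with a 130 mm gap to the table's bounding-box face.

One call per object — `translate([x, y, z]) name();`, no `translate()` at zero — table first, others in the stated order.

table();
translate([451, 179, 705]) bookshelf();
translate([717, -437, 0]) stool();
translate([717, 701, 0]) stool();
translate([-458, 132, 0]) stool();
translate([1892, 132, 0]) stool();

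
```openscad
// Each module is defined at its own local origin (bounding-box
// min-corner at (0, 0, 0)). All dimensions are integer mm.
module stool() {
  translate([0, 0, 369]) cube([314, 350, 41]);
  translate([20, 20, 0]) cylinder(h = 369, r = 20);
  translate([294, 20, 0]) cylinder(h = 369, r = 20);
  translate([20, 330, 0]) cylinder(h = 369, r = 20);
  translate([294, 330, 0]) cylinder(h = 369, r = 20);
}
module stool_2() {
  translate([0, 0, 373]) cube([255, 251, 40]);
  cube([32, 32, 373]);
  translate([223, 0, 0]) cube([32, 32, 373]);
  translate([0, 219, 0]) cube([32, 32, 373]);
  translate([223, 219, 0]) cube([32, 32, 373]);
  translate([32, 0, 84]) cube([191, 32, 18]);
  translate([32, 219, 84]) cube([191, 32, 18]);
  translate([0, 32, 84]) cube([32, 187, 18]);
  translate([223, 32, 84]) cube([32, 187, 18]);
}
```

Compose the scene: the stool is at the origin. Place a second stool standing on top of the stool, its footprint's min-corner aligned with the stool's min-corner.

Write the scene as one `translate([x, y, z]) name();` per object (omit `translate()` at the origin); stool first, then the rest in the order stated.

stool();
translate([0, 0, 410]) stool_2();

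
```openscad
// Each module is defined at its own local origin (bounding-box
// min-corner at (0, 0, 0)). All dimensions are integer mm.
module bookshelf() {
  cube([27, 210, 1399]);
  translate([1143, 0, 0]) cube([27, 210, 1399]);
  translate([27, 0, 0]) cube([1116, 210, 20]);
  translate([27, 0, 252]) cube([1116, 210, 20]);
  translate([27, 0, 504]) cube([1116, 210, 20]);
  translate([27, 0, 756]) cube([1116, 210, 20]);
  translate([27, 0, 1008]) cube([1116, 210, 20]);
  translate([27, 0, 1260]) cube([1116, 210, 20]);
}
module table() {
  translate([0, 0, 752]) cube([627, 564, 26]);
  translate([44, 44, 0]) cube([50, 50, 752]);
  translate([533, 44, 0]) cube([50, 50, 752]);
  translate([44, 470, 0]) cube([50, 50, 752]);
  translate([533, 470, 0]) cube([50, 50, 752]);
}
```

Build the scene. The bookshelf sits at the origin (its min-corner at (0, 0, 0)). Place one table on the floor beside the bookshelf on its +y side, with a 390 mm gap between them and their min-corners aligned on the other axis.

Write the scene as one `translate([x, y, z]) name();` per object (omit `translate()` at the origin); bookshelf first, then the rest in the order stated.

bookshelf();
translate([0, 600, 0]) table();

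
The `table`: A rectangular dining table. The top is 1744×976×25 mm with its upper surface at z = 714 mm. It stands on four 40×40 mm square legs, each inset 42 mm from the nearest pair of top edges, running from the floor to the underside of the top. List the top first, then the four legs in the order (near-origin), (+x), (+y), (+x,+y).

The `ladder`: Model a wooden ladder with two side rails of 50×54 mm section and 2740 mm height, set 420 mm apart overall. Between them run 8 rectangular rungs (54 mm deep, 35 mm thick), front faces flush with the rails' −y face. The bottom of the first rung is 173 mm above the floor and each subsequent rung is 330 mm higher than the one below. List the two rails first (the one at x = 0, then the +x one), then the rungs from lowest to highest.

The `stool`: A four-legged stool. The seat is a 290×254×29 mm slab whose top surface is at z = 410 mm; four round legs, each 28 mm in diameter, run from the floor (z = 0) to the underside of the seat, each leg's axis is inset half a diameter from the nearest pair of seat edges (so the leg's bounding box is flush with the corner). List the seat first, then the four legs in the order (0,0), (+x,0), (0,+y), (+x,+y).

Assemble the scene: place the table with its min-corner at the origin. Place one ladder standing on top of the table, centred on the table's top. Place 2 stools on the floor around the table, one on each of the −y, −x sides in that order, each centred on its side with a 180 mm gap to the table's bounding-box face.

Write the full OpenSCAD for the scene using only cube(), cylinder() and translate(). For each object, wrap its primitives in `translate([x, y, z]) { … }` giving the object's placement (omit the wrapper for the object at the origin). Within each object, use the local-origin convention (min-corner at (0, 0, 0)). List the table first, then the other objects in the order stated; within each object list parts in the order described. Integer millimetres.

translate([0, 0, 689]) cube([1744, 976, 25]);
translate([42, 42, 0]) cube([40, 40, 689]);
translate([1662, 42, 0]) cube([40, 40, 689]);
translate([42, 894, 0]) cube([40, 40, 689]);
translate([1662, 894, 0]) cube([40, 40, 689]);
translate([662, 461, 714]) {
  cube([50, 54, 2740]);
  translate([370, 0, 0]) cube([50, 54, 2740]);
  translate([50, 0, 173]) cube([320, 54, 35]);
  translate([50, 0, 503]) cube([320, 54, 35]);
  translate([50, 0, 833]) cube([320, 54, 35]);
  translate([50, 0, 1163]) cube([320, 54, 35]);
  translate([50, 0, 1493]) cube([320, 54, 35]);
  translate([50, 0, 1823]) cube([320, 54, 35]);
  translate([50, 0, 2153]) cube([320, 54, 35]);
  translate([50, 0, 2483]) cube([320, 54, 35]);
}
translate([727, -434, 0]) {
  translate([0, 0, 381]) cube([290, 254, 29]);
  translate([14, 14, 0]) cylinder(h = 381, r = 14);
  translate([276, 14, 0]) cylinder(h = 381, r = 14);
  translate([14, 240, 0]) cylinder(h = 381, r = 14);
  translate([276, 240, 0]) cylinder(h = 381, r = 14);
}
translate([-470, 361, 0]) {
  translate([0, 0, 381]) cube([290, 254, 29]);
  translate([14, 14, 0]) cylinder(h = 381, r = 14);
  translate([276, 14, 0]) cylinder(h = 381, r = 14);
  translate([14, 240, 0]) cylinder(h = 381, r = 14);
  translate([276, 240, 0]) cylinder(h = 381, r = 14);
}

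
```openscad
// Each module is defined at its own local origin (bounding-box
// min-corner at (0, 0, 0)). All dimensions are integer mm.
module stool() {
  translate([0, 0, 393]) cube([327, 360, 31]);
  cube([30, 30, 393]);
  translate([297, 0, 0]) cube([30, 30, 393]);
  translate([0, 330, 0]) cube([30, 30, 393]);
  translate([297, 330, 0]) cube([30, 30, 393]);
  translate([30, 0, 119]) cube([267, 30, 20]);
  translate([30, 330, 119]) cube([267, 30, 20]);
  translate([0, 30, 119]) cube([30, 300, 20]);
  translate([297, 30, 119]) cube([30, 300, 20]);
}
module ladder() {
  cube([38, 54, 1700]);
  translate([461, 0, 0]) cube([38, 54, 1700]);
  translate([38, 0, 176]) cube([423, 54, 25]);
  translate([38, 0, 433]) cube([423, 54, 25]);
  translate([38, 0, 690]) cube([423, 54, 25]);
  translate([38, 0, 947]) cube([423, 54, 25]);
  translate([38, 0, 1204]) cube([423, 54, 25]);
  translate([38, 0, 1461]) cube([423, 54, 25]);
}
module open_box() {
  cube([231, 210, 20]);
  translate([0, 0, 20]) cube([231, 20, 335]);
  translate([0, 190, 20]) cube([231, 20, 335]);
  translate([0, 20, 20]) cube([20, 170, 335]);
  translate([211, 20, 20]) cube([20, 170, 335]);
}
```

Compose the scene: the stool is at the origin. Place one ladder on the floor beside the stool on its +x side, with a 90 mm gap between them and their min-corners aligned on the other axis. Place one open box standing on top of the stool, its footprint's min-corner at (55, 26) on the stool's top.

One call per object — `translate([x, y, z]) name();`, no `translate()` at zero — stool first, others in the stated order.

stool();
translate([417, 0, 0]) ladder();
translate([55, 26, 424]) open_box();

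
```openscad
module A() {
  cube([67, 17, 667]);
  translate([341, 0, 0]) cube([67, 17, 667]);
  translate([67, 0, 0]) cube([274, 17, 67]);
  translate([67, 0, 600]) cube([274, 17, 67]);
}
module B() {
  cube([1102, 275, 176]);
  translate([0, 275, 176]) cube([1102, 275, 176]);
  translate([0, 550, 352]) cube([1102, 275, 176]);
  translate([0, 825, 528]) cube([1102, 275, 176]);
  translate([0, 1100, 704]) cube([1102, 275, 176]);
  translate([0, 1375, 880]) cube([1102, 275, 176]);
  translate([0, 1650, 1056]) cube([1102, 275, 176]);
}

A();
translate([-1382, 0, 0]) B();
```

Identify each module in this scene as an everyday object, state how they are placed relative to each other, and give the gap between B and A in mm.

The staircase's nearest face is 280 mm from the picture frame's −x face.

A is a picture frame. B is a staircase. The staircase is on the floor beside the picture frame on its −x side. The gap between the staircase and the picture frame is 280 mm.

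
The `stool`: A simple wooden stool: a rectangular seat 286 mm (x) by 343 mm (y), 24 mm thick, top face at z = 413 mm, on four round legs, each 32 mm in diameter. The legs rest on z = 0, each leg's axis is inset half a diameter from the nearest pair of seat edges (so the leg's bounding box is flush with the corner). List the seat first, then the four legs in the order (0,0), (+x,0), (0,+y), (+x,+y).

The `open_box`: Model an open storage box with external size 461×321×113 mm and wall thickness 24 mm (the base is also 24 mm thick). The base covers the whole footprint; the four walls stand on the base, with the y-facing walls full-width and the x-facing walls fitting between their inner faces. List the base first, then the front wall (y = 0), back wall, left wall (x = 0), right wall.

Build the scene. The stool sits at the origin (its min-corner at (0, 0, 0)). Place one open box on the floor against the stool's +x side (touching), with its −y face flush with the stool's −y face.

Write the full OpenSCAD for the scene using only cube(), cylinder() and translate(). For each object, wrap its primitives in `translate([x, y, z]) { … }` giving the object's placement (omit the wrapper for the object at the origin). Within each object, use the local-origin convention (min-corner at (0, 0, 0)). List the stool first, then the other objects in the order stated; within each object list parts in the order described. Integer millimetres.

translate([0, 0, 389]) cube([286, 343, 24]);
translate([16, 16, 0]) cylinder(h = 389, r = 16);
translate([270, 16, 0]) cylinder(h = 389, r = 16);
translate([16, 327, 0]) cylinder(h = 389, r = 16);
translate([270, 327, 0]) cylinder(h = 389, r = 16);
translate([286, 0, 0]) {
  cube([461, 321, 24]);
  translate([0, 0, 24]) cube([461, 24, 89]);
  translate([0, 297, 24]) cube([461, 24, 89]);
  translate([0, 24, 24]) cube([24, 273, 89]);
  translate([437, 24, 24]) cube([24, 273, 89]);
}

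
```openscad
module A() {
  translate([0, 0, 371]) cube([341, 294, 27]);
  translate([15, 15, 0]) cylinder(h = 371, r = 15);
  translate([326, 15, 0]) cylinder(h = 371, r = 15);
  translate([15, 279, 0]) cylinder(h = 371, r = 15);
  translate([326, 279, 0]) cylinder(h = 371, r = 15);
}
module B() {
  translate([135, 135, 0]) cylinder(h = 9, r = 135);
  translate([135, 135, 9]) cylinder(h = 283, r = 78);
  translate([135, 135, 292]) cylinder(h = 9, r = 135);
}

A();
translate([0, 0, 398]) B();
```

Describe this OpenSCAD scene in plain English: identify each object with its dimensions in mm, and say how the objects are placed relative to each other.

A is a simple wooden stool: a rectangular seat 341 mm (x) by 294 mm (y), 27 mm thick, top face at z = 398 mm, on four round legs, each 30 mm in diameter. The legs rest on z = 0, each leg's axis is inset half a diameter from the nearest pair of seat edges (so the leg's bounding box is flush with the corner).

B is a spool: two coaxial disc flanges of radius 135 mm and thickness 9 mm, joined by a core cylinder of radius 78 mm and height 283 mm. The lower flange rests on z = 0 and the three cylinders share a vertical axis.

The spool is on top of the stool.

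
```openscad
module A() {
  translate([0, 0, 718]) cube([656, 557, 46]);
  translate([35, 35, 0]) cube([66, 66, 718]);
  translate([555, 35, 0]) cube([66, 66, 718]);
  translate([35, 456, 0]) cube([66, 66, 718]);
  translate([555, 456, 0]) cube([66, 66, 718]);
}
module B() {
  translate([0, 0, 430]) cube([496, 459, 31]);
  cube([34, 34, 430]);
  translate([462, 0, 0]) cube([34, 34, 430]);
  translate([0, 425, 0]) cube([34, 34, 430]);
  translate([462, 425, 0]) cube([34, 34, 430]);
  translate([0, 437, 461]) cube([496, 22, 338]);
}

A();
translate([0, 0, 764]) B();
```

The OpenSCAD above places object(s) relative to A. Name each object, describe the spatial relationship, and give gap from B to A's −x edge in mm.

The chair's min-x is at 0; the table's min-x is 0; gap = 0 mm.

A is a table. B is a chair. The chair is on top of the table. The gap from the chair to the table's −x edge is 0 mm.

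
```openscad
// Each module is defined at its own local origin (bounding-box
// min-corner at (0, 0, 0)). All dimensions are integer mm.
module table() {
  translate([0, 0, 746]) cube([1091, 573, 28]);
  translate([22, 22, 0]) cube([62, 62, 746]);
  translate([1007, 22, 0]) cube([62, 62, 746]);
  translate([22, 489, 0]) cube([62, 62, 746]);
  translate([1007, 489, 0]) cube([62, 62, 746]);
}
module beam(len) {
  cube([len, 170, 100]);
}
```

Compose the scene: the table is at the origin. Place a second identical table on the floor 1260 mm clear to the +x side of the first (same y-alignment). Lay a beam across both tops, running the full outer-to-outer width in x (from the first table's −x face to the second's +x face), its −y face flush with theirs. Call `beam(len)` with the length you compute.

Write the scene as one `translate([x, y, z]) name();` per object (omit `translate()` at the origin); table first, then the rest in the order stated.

table();
translate([2351, 0, 0]) table();
translate([0, 0, 774]) beam(3442);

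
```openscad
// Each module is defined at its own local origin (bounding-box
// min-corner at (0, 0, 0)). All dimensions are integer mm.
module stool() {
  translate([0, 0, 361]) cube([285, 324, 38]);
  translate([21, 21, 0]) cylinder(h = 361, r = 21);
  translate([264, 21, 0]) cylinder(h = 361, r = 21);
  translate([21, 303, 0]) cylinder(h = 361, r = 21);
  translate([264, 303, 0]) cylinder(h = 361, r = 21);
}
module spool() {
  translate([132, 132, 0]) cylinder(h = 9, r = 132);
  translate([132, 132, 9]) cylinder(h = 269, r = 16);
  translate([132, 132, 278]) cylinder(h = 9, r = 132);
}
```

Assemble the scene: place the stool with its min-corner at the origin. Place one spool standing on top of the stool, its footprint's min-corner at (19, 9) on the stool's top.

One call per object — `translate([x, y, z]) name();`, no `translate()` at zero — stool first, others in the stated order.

stool();
translate([19, 9, 399]) spool();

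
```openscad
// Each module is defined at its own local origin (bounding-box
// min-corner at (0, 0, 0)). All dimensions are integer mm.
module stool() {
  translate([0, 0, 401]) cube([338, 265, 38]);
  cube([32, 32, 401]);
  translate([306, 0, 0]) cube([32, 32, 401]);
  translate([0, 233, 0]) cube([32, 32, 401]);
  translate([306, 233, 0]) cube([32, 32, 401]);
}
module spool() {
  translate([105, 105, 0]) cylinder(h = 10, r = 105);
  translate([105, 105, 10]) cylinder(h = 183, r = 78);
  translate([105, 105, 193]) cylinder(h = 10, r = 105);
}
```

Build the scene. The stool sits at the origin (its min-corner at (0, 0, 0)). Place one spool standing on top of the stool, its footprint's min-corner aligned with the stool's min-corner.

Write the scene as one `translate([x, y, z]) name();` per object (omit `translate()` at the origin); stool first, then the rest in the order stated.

stool();
translate([0, 0, 439]) spool();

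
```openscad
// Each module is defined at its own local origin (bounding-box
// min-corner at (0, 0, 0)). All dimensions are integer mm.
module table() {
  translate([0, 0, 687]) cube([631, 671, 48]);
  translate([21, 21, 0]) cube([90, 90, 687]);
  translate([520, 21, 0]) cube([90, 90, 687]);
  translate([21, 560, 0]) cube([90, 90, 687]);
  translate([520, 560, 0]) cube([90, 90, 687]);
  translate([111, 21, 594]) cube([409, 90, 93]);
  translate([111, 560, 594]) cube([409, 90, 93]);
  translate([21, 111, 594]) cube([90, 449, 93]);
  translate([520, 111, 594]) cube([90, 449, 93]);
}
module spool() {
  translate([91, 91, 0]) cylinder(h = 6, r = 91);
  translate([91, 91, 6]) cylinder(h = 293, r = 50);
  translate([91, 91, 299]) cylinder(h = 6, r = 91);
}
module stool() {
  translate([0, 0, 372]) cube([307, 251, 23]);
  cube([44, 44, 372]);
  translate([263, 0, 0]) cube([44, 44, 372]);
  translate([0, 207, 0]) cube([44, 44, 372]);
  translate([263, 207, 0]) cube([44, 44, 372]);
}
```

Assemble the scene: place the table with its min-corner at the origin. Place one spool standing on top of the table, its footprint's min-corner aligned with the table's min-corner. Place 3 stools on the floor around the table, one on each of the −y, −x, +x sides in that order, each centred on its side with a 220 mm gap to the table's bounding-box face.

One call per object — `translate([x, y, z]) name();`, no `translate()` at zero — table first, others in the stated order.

table();
translate([0, 0, 735]) spool();
translate([162, -471, 0]) stool();
translate([-527, 210, 0]) stool();
translate([851, 210, 0]) stool();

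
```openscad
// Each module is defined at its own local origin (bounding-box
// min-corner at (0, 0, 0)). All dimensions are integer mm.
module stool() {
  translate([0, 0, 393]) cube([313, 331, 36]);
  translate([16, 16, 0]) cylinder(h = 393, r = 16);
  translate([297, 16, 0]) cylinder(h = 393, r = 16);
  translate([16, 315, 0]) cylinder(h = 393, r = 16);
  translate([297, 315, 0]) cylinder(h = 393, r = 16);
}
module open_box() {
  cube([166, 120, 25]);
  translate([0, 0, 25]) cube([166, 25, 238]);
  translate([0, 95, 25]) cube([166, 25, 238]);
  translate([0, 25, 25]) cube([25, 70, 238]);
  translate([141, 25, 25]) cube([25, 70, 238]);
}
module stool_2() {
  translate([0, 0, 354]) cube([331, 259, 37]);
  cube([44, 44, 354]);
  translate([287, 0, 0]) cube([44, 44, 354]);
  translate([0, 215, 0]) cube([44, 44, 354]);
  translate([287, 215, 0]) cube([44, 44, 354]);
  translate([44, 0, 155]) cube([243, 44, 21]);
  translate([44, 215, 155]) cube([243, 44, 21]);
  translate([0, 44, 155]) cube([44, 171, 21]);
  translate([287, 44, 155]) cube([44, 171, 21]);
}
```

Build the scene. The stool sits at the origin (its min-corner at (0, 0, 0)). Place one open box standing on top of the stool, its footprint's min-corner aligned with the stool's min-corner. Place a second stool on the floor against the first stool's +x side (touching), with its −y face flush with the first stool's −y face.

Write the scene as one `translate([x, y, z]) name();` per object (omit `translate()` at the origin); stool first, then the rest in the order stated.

stool();
translate([0, 0, 429]) open_box();
translate([313, 0, 0]) stool_2();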